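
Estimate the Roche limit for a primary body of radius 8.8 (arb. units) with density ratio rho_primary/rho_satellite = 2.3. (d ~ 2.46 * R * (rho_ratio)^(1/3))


d_Roche = 2.46 * 8.8 * 2.3^(1/3) = 28.5755

28.5755


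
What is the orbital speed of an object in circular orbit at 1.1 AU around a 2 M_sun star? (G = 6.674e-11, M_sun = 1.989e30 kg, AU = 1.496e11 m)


v = sqrt(GM/r) = sqrt(6.674e-11 * 3.978e+30 / 1.646e+11) = 40166.4409

40166.4409 m/s


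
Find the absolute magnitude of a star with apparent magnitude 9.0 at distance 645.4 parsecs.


M = m - 5*log10(d) + 5 = 9.0 - 5*log10(645.4) + 5 = -0.0491

-0.0491


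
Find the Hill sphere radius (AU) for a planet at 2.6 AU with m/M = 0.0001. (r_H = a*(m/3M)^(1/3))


r_H = a * (m/3M)^(1/3) = 2.6 * (0.0001/3)^(1/3) = 0.0837

0.0837 AU


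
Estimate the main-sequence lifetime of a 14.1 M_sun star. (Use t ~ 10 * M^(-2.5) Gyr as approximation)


t = 10 * M^(-2.5) = 10 * 14.1^(-2.5) = 0.0134

0.0134 Gyr


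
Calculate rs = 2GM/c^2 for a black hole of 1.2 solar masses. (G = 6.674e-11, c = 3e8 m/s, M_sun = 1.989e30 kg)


M = 1.2 * 1.989e30 kg = 2.3868e+30 kg. rs = 2GM/c^2 = 2 * 6.674e-11 * 2.3868e+30 / (3e8)^2 = 3539.8896

3539.8896 m


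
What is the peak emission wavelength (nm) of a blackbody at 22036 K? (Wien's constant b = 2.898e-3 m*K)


lam_max = b / T = 2.898e-3 / 22036 = 1.315e-07 m = 131.5121 nm

131.5121 nm


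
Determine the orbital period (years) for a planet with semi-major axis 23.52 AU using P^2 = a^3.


P = a^(3/2) = 23.52^1.5 = 114.0659

114.0659 years


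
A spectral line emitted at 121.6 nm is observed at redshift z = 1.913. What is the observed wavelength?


lam_obs = lam_emit * (1 + z) = 121.6 * (1 + 1.913) = 354.2208

354.2208 nm


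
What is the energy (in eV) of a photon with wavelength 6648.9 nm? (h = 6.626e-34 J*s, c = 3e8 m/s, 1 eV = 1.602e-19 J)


E = hc/lambda = 6.626e-34 * 3e8 / 6.649e-06 = 2.990e-20 J = 0.1866 eV

0.1866 eV


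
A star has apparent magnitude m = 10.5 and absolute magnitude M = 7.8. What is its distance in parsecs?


d = 10^((m - M + 5)/5) = 10^((10.5 - 7.8 + 5)/5) = 34.6737

34.6737 pc


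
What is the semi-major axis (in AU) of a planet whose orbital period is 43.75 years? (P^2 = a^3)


a = P^(2/3) = 43.75^(2/3) = 12.4161

12.4161 AU


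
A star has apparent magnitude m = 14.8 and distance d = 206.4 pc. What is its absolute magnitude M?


M = m - 5*log10(d) + 5 = 14.8 - 5*log10(206.4) + 5 = 8.2265

8.2265


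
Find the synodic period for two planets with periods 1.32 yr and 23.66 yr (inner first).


1/P_syn = |1/P1 - 1/P2| = |1/1.32 - 1/23.66| => P_syn = 1.398

1.398 years


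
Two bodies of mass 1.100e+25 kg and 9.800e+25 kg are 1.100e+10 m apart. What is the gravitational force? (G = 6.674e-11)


F = G*m1*m2/r^2 = 6.674e-11 * 1.100e+25 * 9.800e+25 / (1.100e+10)^2 = 6.674e-11 * 1.078e+51 / 1.210e+20 = 5.946e+20

5.946e+20 N


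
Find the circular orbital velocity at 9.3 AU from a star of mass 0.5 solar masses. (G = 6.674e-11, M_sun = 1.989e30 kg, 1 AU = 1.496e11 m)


v = sqrt(GM/r) = sqrt(6.674e-11 * 9.945e+29 / 1.391e+12) = 6906.9804

6906.9804 m/s


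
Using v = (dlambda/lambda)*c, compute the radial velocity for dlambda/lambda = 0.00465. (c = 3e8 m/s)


v = (dlambda/lambda) * c = 0.00465 * 3e8 = 1.395e+06

1.395e+06 m/s


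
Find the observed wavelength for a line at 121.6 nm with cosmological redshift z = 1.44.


lam_obs = lam_emit * (1 + z) = 121.6 * (1 + 1.44) = 296.704

296.704 nm


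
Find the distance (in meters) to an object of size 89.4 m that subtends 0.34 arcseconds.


D = size / theta_rad, theta_rad = 0.34 * pi/(180*3600) = 1.648e-06, D = 5.424e+07

5.424e+07 m


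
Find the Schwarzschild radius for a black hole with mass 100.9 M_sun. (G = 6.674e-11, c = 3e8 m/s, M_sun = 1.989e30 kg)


M = 100.9 * 1.989e30 kg = 2.006901e+32 kg. rs = 2GM/c^2 = 2 * 6.674e-11 * 2.006901e+32 / (3e8)^2 = 297645.7172

297645.7172 m


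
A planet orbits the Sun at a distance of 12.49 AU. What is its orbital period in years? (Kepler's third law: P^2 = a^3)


P = a^(3/2) = 12.49^1.5 = 44.1412

44.1412 years


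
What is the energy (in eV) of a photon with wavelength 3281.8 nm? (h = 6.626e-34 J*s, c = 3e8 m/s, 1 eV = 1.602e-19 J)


E = hc/lambda = 6.626e-34 * 3e8 / 3.282e-06 = 6.057e-20 J = 0.3781 eV

0.3781 eV


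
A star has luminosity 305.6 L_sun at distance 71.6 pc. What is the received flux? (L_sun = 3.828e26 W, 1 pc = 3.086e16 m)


F = L / (4*pi*d^2) = 1.170e+29 / (4*pi*(2.210e+18)^2) = 1.907e-09

1.907e-09 W/m^2


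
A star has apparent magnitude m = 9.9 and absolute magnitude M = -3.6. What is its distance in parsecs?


d = 10^((m - M + 5)/5) = 10^((9.9 - -3.6 + 5)/5) = 5011.8723

5011.8723 pc


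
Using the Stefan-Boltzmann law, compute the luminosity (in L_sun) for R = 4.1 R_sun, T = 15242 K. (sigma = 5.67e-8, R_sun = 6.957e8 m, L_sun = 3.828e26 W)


R = 4.1 * 6.957e8 m = 2.85237e+09 m. L = 4*pi*R^2*sigma*T^4 = 4*pi*(2.85237e+09)^2 * 5.67e-8 * 15242^4 = 3.128761596e+29 W. L/L_sun = 3.128761596e+29 / 3.828e26 = 817.3358

817.3358 L_sun


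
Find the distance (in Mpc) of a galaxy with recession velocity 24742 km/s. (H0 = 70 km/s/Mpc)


d = v / H0 = 24742 / 70 = 353.4571

353.4571 Mpc


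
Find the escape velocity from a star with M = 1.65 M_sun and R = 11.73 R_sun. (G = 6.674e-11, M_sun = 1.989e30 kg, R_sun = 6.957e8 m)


M = 1.65 * 1.989e30 kg = 3.28185e+30 kg; R = 11.73 * 6.957e8 m = 8.160561e+09 m. v_esc = sqrt(2GM/R) = sqrt(2 * 6.674e-11 * 3.28185e+30 / 8.160561e+09) = 231690.0882

231690.0882 m/s


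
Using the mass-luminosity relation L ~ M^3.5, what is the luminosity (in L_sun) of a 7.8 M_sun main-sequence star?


L/L_sun = (M/M_sun)^3.5 = 7.8^3.5 = 1325.3516

1325.3516 L_sun


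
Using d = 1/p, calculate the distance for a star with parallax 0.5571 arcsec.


d = 1/p = 1/0.5571 = 1.795

1.795 pc


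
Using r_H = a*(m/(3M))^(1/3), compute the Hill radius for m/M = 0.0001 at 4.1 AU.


r_H = a * (m/3M)^(1/3) = 4.1 * (0.0001/3)^(1/3) = 0.132

0.132 AU


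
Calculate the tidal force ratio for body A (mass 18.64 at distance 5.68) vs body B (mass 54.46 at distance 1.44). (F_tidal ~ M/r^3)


Ratio = (M1/r1^3) / (M2/r2^3) = (18.64/5.68^3) / (54.46/1.44^3) = 0.0056

0.0056


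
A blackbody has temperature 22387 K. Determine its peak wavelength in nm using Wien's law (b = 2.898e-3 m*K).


lam_max = b / T = 2.898e-3 / 22387 = 1.295e-07 m = 129.4501 nm

129.4501 nm


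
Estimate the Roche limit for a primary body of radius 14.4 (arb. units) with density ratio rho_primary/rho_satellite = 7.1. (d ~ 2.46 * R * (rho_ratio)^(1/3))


d_Roche = 2.46 * 14.4 * 7.1^(1/3) = 68.0848

68.0848


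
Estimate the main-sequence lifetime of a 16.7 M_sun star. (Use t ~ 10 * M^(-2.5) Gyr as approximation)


t = 10 * M^(-2.5) = 10 * 16.7^(-2.5) = 0.0088

0.0088 Gyr


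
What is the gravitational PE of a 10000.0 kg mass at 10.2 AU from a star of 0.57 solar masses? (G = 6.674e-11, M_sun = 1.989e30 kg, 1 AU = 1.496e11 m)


M = 0.57 * 1.989e30 kg = 1.13373e+30 kg; r = 10.2 AU * 1.496e11 m/AU = 1.52592e+12 m. U = -GM*m/r = -(6.674e-11 * 1.13373e+30 * 10000.0) / 1.52592e+12 = -4.959e+11

-4.959e+11 J


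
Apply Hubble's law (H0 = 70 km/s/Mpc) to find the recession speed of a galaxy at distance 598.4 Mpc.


v = H0 * d = 70 * 598.4 = 41888.0

41888.0 km/s


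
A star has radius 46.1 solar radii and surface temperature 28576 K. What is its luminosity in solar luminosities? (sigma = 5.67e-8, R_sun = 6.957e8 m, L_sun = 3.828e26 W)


R = 46.1 * 6.957e8 m = 3.207177e+10 m. L = 4*pi*R^2*sigma*T^4 = 4*pi*(3.207177e+10)^2 * 5.67e-8 * 28576^4 = 4.887024646e+32 W. L/L_sun = 4.887024646e+32 / 3.828e26 = 1.277e+06

1.277e+06 L_sun


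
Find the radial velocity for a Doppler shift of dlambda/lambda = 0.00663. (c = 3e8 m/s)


v = (dlambda/lambda) * c = 0.00663 * 3e8 = 1.989e+06

1.989e+06 m/s


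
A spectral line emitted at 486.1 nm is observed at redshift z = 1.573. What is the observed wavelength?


lam_obs = lam_emit * (1 + z) = 486.1 * (1 + 1.573) = 1250.7353

1250.7353 nm


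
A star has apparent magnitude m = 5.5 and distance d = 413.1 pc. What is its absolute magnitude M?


M = m - 5*log10(d) + 5 = 5.5 - 5*log10(413.1) + 5 = -2.5803

-2.5803


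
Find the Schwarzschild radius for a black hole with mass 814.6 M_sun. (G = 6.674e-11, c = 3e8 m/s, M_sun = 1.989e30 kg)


M = 814.6 * 1.989e30 kg = 1.6202394e+33 kg. rs = 2GM/c^2 = 2 * 6.674e-11 * 1.6202394e+33 / (3e8)^2 = 2.403e+06

2.403e+06 m


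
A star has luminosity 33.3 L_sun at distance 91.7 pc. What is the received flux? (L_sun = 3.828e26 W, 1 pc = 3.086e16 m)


F = L / (4*pi*d^2) = 1.275e+28 / (4*pi*(2.830e+18)^2) = 1.267e-10

1.267e-10 W/m^2


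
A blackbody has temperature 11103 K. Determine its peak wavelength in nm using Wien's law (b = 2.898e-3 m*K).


lam_max = b / T = 2.898e-3 / 11103 = 2.610e-07 m = 261.0105 nm

261.0105 nm


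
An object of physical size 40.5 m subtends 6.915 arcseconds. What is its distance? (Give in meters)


D = size / theta_rad, theta_rad = 6.915 * pi/(180*3600) = 3.352e-05, D = 1.208e+06

1.208e+06 m


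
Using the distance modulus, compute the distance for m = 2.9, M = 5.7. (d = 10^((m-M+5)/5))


d = 10^((m - M + 5)/5) = 10^((2.9 - 5.7 + 5)/5) = 2.7542

2.7542 pc


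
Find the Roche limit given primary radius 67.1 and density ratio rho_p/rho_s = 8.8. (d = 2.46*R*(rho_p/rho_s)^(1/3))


d_Roche = 2.46 * 67.1 * 8.8^(1/3) = 340.7887

340.7887


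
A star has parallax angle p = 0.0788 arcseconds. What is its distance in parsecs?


d = 1/p = 1/0.0788 = 12.6904

12.6904 pc


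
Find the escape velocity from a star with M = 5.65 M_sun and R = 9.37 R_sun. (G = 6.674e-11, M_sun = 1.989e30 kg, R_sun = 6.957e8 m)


M = 5.65 * 1.989e30 kg = 1.123785e+31 kg; R = 9.37 * 6.957e8 m = 6.518709e+09 m. v_esc = sqrt(2GM/R) = sqrt(2 * 6.674e-11 * 1.123785e+31 / 6.518709e+09) = 479699.1151

479699.1151 m/s


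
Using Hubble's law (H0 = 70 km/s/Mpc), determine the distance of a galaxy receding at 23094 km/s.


d = v / H0 = 23094 / 70 = 329.9143

329.9143 Mpc


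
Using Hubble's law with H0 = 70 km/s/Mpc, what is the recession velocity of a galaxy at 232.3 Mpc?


v = H0 * d = 70 * 232.3 = 16261.0

16261.0 km/s


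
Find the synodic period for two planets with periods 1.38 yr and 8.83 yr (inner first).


1/P_syn = |1/P1 - 1/P2| = |1/1.38 - 1/8.83| => P_syn = 1.6356

1.6356 years


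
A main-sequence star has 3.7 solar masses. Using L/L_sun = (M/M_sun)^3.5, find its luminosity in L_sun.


L/L_sun = (M/M_sun)^3.5 = 3.7^3.5 = 97.433

97.433 L_sun


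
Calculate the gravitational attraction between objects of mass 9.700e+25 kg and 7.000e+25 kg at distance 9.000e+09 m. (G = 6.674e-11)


F = G*m1*m2/r^2 = 6.674e-11 * 9.700e+25 * 7.000e+25 / (9.000e+09)^2 = 6.674e-11 * 6.790e+51 / 8.100e+19 = 5.595e+21

5.595e+21 N


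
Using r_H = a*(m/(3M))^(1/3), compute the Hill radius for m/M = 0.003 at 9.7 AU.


r_H = a * (m/3M)^(1/3) = 9.7 * (0.003/3)^(1/3) = 0.97

0.97 AU


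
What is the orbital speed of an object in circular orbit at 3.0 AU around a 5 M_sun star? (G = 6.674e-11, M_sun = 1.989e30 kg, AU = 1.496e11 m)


v = sqrt(GM/r) = sqrt(6.674e-11 * 9.945e+30 / 4.488e+11) = 38456.4393

38456.4393 m/s


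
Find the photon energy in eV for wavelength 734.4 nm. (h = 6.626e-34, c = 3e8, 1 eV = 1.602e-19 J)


E = hc/lambda = 6.626e-34 * 3e8 / 7.344e-07 = 2.707e-19 J = 1.6896 eV

1.6896 eV


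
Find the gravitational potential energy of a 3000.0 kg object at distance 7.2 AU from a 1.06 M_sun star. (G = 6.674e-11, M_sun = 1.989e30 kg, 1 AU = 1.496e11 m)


M = 1.06 * 1.989e30 kg = 2.10834e+30 kg; r = 7.2 AU * 1.496e11 m/AU = 1.07712e+12 m. U = -GM*m/r = -(6.674e-11 * 2.10834e+30 * 3000.0) / 1.07712e+12 = -3.919e+11

-3.919e+11 J


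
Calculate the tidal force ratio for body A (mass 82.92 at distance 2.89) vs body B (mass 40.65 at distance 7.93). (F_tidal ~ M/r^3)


Ratio = (M1/r1^3) / (M2/r2^3) = (82.92/2.89^3) / (40.65/7.93^3) = 42.1429

42.1429


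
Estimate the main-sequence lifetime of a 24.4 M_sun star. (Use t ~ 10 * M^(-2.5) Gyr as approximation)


t = 10 * M^(-2.5) = 10 * 24.4^(-2.5) = 0.0034

0.0034 Gyr


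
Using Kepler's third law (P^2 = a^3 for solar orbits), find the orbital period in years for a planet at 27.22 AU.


P = a^(3/2) = 27.22^1.5 = 142.0143

142.0143 years


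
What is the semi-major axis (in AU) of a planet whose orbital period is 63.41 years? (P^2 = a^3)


a = P^(2/3) = 63.41^(2/3) = 15.9015

15.9015 AU


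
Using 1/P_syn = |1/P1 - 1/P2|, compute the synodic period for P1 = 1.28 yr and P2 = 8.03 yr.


1/P_syn = |1/P1 - 1/P2| = |1/1.28 - 1/8.03| => P_syn = 1.5227

1.5227 years


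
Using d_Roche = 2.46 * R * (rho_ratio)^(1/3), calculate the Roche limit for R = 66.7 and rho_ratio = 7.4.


d_Roche = 2.46 * 66.7 * 7.4^(1/3) = 319.7458

319.7458


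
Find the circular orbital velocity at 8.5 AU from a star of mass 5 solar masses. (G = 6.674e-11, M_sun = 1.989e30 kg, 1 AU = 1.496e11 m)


v = sqrt(GM/r) = sqrt(6.674e-11 * 9.945e+30 / 1.272e+12) = 22846.5294

22846.5294 m/s


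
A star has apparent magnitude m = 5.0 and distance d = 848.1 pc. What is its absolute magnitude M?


M = m - 5*log10(d) + 5 = 5.0 - 5*log10(848.1) + 5 = -4.6422

-4.6422


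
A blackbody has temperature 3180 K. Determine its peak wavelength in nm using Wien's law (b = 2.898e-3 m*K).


lam_max = b / T = 2.898e-3 / 3180 = 9.113e-07 m = 911.3208 nm

911.3208 nm


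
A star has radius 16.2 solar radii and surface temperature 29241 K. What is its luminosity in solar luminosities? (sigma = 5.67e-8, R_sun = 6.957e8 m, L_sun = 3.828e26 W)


R = 16.2 * 6.957e8 m = 1.127034e+10 m. L = 4*pi*R^2*sigma*T^4 = 4*pi*(1.127034e+10)^2 * 5.67e-8 * 29241^4 = 6.616614645e+31 W. L/L_sun = 6.616614645e+31 / 3.828e26 = 172847.8225

172847.8225 L_sun


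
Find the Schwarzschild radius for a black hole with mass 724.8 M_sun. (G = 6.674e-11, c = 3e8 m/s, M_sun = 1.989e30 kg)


M = 724.8 * 1.989e30 kg = 1.4416272e+33 kg. rs = 2GM/c^2 = 2 * 6.674e-11 * 1.4416272e+33 / (3e8)^2 = 2.138e+06

2.138e+06 m


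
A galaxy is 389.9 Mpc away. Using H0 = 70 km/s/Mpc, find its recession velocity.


v = H0 * d = 70 * 389.9 = 27293.0

27293.0 km/s


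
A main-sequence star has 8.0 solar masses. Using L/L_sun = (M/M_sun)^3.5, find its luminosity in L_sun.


L/L_sun = (M/M_sun)^3.5 = 8.0^3.5 = 1448.1547

1448.1547 L_sun


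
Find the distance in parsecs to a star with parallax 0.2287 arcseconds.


d = 1/p = 1/0.2287 = 4.3725

4.3725 pc


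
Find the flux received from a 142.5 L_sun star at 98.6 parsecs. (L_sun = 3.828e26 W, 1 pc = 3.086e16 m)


F = L / (4*pi*d^2) = 5.455e+28 / (4*pi*(3.043e+18)^2) = 4.688e-10

4.688e-10 W/m^2


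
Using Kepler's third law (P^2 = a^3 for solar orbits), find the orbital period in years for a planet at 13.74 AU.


P = a^(3/2) = 13.74^1.5 = 50.9308

50.9308 years


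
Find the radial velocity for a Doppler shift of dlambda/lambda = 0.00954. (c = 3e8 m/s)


v = (dlambda/lambda) * c = 0.00954 * 3e8 = 2.862e+06

2.862e+06 m/s


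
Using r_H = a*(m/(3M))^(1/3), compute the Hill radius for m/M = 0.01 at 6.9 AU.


r_H = a * (m/3M)^(1/3) = 6.9 * (0.01/3)^(1/3) = 1.0307

1.0307 AU


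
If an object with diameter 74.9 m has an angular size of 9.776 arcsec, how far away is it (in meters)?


D = size / theta_rad, theta_rad = 9.776 * pi/(180*3600) = 4.740e-05, D = 1.580e+06

1.580e+06 m


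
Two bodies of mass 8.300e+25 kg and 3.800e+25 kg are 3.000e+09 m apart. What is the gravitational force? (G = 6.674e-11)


F = G*m1*m2/r^2 = 6.674e-11 * 8.300e+25 * 3.800e+25 / (3.000e+09)^2 = 6.674e-11 * 3.154e+51 / 9.000e+18 = 2.339e+22

2.339e+22 N


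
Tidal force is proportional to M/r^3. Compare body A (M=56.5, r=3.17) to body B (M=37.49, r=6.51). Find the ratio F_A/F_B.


Ratio = (M1/r1^3) / (M2/r2^3) = (56.5/3.17^3) / (37.49/6.51^3) = 13.0526

13.0526


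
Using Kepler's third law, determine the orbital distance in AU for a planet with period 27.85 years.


a = P^(2/3) = 27.85^(2/3) = 9.1879

9.1879 AU


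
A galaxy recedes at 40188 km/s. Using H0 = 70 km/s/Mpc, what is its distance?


d = v / H0 = 40188 / 70 = 574.1143

574.1143 Mpc


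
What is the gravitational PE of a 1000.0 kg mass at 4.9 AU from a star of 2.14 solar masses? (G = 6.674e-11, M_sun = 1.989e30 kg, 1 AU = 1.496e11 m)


M = 2.14 * 1.989e30 kg = 4.25646e+30 kg; r = 4.9 AU * 1.496e11 m/AU = 7.3304e+11 m. U = -GM*m/r = -(6.674e-11 * 4.25646e+30 * 1000.0) / 7.3304e+11 = -3.875e+11

-3.875e+11 J


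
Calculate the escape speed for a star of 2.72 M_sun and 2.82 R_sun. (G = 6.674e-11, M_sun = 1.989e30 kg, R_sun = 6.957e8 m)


M = 2.72 * 1.989e30 kg = 5.41008e+30 kg; R = 2.82 * 6.957e8 m = 1.961874e+09 m. v_esc = sqrt(2GM/R) = sqrt(2 * 6.674e-11 * 5.41008e+30 / 1.961874e+09) = 606700.5473

606700.5473 m/s


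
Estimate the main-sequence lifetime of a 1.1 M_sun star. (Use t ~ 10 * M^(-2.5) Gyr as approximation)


t = 10 * M^(-2.5) = 10 * 1.1^(-2.5) = 7.8799

7.8799 Gyr


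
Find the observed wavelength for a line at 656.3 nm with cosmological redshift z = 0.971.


lam_obs = lam_emit * (1 + z) = 656.3 * (1 + 0.971) = 1293.5673

1293.5673 nm


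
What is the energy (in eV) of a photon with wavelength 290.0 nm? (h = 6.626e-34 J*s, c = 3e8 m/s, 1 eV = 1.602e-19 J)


E = hc/lambda = 6.626e-34 * 3e8 / 2.900e-07 = 6.854e-19 J = 4.2787 eV

4.2787 eV


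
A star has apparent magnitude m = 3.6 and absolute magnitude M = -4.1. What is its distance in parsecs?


d = 10^((m - M + 5)/5) = 10^((3.6 - -4.1 + 5)/5) = 346.7369

346.7369 pc


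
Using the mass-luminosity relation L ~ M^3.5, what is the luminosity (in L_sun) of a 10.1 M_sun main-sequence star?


L/L_sun = (M/M_sun)^3.5 = 10.1^3.5 = 3274.3478

3274.3478 L_sun


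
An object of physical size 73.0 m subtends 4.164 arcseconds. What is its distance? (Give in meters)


D = size / theta_rad, theta_rad = 4.164 * pi/(180*3600) = 2.019e-05, D = 3.616e+06

3.616e+06 m


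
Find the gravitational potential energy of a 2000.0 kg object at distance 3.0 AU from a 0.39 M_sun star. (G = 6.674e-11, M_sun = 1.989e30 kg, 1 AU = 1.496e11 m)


M = 0.39 * 1.989e30 kg = 7.7571e+29 kg; r = 3.0 AU * 1.496e11 m/AU = 4.488e+11 m. U = -GM*m/r = -(6.674e-11 * 7.7571e+29 * 2000.0) / 4.488e+11 = -2.307e+11

-2.307e+11 J


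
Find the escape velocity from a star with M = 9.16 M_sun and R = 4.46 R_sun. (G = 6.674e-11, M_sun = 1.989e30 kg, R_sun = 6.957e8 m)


M = 9.16 * 1.989e30 kg = 1.821924e+31 kg; R = 4.46 * 6.957e8 m = 3.102822e+09 m. v_esc = sqrt(2GM/R) = sqrt(2 * 6.674e-11 * 1.821924e+31 / 3.102822e+09) = 885308.831

885308.831 m/s


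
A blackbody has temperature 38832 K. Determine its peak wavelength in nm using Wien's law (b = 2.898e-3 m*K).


lam_max = b / T = 2.898e-3 / 38832 = 7.463e-08 m = 74.6292 nm

74.6292 nm


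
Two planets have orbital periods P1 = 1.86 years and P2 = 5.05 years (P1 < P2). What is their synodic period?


1/P_syn = |1/P1 - 1/P2| = |1/1.86 - 1/5.05| => P_syn = 2.9445

2.9445 years


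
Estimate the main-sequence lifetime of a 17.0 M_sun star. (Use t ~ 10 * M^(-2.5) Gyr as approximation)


t = 10 * M^(-2.5) = 10 * 17.0^(-2.5) = 0.0084

0.0084 Gyr


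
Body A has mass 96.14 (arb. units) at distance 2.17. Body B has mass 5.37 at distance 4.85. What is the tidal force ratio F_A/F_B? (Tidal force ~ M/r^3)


Ratio = (M1/r1^3) / (M2/r2^3) = (96.14/2.17^3) / (5.37/4.85^3) = 199.883

199.883


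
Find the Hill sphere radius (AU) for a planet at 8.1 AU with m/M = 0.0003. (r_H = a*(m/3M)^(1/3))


r_H = a * (m/3M)^(1/3) = 8.1 * (0.0003/3)^(1/3) = 0.376

0.376 AU


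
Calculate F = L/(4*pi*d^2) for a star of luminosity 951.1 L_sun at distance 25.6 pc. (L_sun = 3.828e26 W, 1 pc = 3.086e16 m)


F = L / (4*pi*d^2) = 3.641e+29 / (4*pi*(7.900e+17)^2) = 4.642e-08

4.642e-08 W/m^2


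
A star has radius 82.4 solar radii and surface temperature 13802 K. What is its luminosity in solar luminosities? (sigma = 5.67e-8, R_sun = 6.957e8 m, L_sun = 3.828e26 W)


R = 82.4 * 6.957e8 m = 5.732568e+10 m. L = 4*pi*R^2*sigma*T^4 = 4*pi*(5.732568e+10)^2 * 5.67e-8 * 13802^4 = 8.496879227e+31 W. L/L_sun = 8.496879227e+31 / 3.828e26 = 221966.542

221966.542 L_sun


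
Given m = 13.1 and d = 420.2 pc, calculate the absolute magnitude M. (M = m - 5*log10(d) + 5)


M = m - 5*log10(d) + 5 = 13.1 - 5*log10(420.2) + 5 = 4.9827

4.9827


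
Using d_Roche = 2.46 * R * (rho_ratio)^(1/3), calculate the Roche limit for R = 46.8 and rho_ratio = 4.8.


d_Roche = 2.46 * 46.8 * 4.8^(1/3) = 194.2054

194.2054


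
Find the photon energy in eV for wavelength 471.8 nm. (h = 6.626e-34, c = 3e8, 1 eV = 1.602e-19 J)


E = hc/lambda = 6.626e-34 * 3e8 / 4.718e-07 = 4.213e-19 J = 2.63 eV

2.63 eV


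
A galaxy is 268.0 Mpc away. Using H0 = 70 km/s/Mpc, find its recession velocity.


v = H0 * d = 70 * 268.0 = 18760.0

18760.0 km/s


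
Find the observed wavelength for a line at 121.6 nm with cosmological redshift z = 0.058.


lam_obs = lam_emit * (1 + z) = 121.6 * (1 + 0.058) = 128.6528

128.6528 nm


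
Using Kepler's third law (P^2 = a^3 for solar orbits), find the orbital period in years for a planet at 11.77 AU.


P = a^(3/2) = 11.77^1.5 = 40.3798

40.3798 years


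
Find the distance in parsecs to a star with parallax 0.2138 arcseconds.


d = 1/p = 1/0.2138 = 4.6773

4.6773 pc


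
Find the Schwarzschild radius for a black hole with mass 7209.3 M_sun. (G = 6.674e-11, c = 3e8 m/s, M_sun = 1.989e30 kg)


M = 7209.3 * 1.989e30 kg = 1.43392977e+34 kg. rs = 2GM/c^2 = 2 * 6.674e-11 * 1.43392977e+34 / (3e8)^2 = 2.127e+07

2.127e+07 m


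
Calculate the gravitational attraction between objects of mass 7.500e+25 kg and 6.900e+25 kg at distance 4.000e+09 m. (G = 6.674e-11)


F = G*m1*m2/r^2 = 6.674e-11 * 7.500e+25 * 6.900e+25 / (4.000e+09)^2 = 6.674e-11 * 5.175e+51 / 1.600e+19 = 2.159e+22

2.159e+22 N


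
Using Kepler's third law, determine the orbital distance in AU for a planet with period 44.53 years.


a = P^(2/3) = 44.53^(2/3) = 12.5632

12.5632 AU


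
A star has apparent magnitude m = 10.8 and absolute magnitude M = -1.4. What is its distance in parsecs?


d = 10^((m - M + 5)/5) = 10^((10.8 - -1.4 + 5)/5) = 2754.2287

2754.2287 pc


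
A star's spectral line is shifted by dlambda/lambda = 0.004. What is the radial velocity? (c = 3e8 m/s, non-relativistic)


v = (dlambda/lambda) * c = 0.004 * 3e8 = 1.200e+06

1.200e+06 m/s


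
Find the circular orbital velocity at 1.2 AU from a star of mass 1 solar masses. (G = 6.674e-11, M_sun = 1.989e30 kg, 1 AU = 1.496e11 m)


v = sqrt(GM/r) = sqrt(6.674e-11 * 1.989e+30 / 1.795e+11) = 27192.809

27192.809 m/s


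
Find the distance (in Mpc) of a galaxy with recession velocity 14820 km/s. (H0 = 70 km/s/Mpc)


d = v / H0 = 14820 / 70 = 211.7143

211.7143 Mpc


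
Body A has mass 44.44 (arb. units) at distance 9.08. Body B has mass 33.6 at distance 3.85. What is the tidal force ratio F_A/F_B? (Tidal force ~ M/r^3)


Ratio = (M1/r1^3) / (M2/r2^3) = (44.44/9.08^3) / (33.6/3.85^3) = 0.1008

0.1008


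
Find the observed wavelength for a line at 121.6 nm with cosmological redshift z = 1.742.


lam_obs = lam_emit * (1 + z) = 121.6 * (1 + 1.742) = 333.4272

333.4272 nm


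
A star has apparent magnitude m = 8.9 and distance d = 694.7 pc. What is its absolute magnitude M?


M = m - 5*log10(d) + 5 = 8.9 - 5*log10(694.7) + 5 = -0.309

-0.309


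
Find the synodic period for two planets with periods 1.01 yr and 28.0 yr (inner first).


1/P_syn = |1/P1 - 1/P2| = |1/1.01 - 1/28.0| => P_syn = 1.0478

1.0478 years


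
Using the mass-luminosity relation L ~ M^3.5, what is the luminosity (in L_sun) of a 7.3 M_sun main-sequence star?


L/L_sun = (M/M_sun)^3.5 = 7.3^3.5 = 1051.0661

1051.0661 L_sun


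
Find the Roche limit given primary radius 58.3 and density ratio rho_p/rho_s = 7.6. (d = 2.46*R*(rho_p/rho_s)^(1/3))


d_Roche = 2.46 * 58.3 * 7.6^(1/3) = 281.9734

281.9734


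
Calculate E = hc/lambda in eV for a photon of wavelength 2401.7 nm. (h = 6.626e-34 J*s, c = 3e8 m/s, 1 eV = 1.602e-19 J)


E = hc/lambda = 6.626e-34 * 3e8 / 2.402e-06 = 8.277e-20 J = 0.5166 eV

0.5166 eV


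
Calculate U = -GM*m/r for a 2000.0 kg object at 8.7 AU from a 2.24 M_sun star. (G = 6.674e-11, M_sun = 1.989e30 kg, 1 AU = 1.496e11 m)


M = 2.24 * 1.989e30 kg = 4.45536e+30 kg; r = 8.7 AU * 1.496e11 m/AU = 1.30152e+12 m. U = -GM*m/r = -(6.674e-11 * 4.45536e+30 * 2000.0) / 1.30152e+12 = -4.569e+11

-4.569e+11 J


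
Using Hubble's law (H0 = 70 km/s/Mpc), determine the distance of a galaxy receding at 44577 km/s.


d = v / H0 = 44577 / 70 = 636.8143

636.8143 Mpc


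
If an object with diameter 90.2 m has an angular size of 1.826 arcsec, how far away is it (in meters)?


D = size / theta_rad, theta_rad = 1.826 * pi/(180*3600) = 8.853e-06, D = 1.019e+07

1.019e+07 m


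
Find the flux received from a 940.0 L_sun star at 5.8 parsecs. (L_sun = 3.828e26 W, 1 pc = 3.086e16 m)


F = L / (4*pi*d^2) = 3.598e+29 / (4*pi*(1.790e+17)^2) = 8.938e-07

8.938e-07 W/m^2


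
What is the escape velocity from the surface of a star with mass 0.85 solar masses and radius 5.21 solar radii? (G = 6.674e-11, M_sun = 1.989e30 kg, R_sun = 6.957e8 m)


M = 0.85 * 1.989e30 kg = 1.69065e+30 kg; R = 5.21 * 6.957e8 m = 3.624597e+09 m. v_esc = sqrt(2GM/R) = sqrt(2 * 6.674e-11 * 1.69065e+30 / 3.624597e+09) = 249519.8439

249519.8439 m/s


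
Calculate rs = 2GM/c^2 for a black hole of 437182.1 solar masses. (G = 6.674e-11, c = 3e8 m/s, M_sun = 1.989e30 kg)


M = 437182.1 * 1.989e30 kg = 8.695551969e+35 kg. rs = 2GM/c^2 = 2 * 6.674e-11 * 8.695551969e+35 / (3e8)^2 = 1.290e+09

1.290e+09 m


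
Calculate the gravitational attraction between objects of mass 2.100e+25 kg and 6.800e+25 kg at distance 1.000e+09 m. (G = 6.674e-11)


F = G*m1*m2/r^2 = 6.674e-11 * 2.100e+25 * 6.800e+25 / (1.000e+09)^2 = 6.674e-11 * 1.428e+51 / 1.000e+18 = 9.530e+22

9.530e+22 N


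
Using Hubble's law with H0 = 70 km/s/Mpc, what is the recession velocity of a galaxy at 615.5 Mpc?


v = H0 * d = 70 * 615.5 = 43085.0

43085.0 km/s


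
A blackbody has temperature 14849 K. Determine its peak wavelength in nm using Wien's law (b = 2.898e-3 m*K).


lam_max = b / T = 2.898e-3 / 14849 = 1.952e-07 m = 195.1647 nm

195.1647 nm


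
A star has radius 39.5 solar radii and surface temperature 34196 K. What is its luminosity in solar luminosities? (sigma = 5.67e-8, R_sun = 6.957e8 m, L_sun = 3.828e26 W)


R = 39.5 * 6.957e8 m = 2.748015e+10 m. L = 4*pi*R^2*sigma*T^4 = 4*pi*(2.748015e+10)^2 * 5.67e-8 * 34196^4 = 7.357535301e+32 W. L/L_sun = 7.357535301e+32 / 3.828e26 = 1.922e+06

1.922e+06 L_sun


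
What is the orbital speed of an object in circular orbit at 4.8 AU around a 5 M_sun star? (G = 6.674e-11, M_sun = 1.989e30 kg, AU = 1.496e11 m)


v = sqrt(GM/r) = sqrt(6.674e-11 * 9.945e+30 / 7.181e+11) = 30402.4848

30402.4848 m/s


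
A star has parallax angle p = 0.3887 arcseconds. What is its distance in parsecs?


d = 1/p = 1/0.3887 = 2.5727

2.5727 pc


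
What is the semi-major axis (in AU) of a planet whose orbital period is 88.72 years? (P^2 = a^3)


a = P^(2/3) = 88.72^(2/3) = 19.8921

19.8921 AU


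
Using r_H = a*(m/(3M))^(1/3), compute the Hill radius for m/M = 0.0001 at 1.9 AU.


r_H = a * (m/3M)^(1/3) = 1.9 * (0.0001/3)^(1/3) = 0.0611

0.0611 AU


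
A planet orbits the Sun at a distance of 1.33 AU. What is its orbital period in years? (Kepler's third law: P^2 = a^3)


P = a^(3/2) = 1.33^1.5 = 1.5338

1.5338 years


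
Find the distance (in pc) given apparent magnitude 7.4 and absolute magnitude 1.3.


d = 10^((m - M + 5)/5) = 10^((7.4 - 1.3 + 5)/5) = 165.9587

165.9587 pc


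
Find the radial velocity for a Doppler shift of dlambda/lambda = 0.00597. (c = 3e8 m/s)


v = (dlambda/lambda) * c = 0.00597 * 3e8 = 1.791e+06

1.791e+06 m/s


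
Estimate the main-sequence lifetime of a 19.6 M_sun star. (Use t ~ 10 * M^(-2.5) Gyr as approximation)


t = 10 * M^(-2.5) = 10 * 19.6^(-2.5) = 0.0059

0.0059 Gyr


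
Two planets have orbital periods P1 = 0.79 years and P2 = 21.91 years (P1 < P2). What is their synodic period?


1/P_syn = |1/P1 - 1/P2| = |1/0.79 - 1/21.91| => P_syn = 0.8196

0.8196 years


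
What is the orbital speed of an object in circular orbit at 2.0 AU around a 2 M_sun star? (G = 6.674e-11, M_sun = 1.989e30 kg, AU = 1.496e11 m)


v = sqrt(GM/r) = sqrt(6.674e-11 * 3.978e+30 / 2.992e+11) = 29788.2298

29788.2298 m/s


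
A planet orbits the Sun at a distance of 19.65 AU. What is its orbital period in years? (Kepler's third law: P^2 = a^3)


P = a^(3/2) = 19.65^1.5 = 87.1051

87.1051 years


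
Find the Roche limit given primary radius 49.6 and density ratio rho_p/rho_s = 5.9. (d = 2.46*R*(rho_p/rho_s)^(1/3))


d_Roche = 2.46 * 49.6 * 5.9^(1/3) = 220.4791

220.4791


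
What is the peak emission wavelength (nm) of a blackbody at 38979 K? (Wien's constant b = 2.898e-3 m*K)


lam_max = b / T = 2.898e-3 / 38979 = 7.435e-08 m = 74.3477 nm

74.3477 nm


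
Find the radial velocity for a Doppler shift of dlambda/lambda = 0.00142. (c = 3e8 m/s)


v = (dlambda/lambda) * c = 0.00142 * 3e8 = 426000.0

426000.0 m/s


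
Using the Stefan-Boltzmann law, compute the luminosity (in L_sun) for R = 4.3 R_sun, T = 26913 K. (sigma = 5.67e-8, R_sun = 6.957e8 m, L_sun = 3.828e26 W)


R = 4.3 * 6.957e8 m = 2.99151e+09 m. L = 4*pi*R^2*sigma*T^4 = 4*pi*(2.99151e+09)^2 * 5.67e-8 * 26913^4 = 3.345201527e+30 W. L/L_sun = 3.345201527e+30 / 3.828e26 = 8738.771

8738.771 L_sun


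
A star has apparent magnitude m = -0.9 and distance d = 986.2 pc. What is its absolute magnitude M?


M = m - 5*log10(d) + 5 = -0.9 - 5*log10(986.2) + 5 = -10.8698

-10.8698


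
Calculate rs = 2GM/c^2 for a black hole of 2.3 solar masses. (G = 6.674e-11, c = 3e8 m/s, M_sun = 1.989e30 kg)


M = 2.3 * 1.989e30 kg = 4.5747e+30 kg. rs = 2GM/c^2 = 2 * 6.674e-11 * 4.5747e+30 / (3e8)^2 = 6784.7884

6784.7884 m


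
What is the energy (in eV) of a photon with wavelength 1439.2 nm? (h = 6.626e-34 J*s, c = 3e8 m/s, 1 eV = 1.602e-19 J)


E = hc/lambda = 6.626e-34 * 3e8 / 1.439e-06 = 1.381e-19 J = 0.8622 eV

0.8622 eV


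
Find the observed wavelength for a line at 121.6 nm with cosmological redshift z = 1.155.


lam_obs = lam_emit * (1 + z) = 121.6 * (1 + 1.155) = 262.048

262.048 nm


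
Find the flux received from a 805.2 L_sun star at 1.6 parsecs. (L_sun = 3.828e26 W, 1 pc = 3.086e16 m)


F = L / (4*pi*d^2) = 3.082e+29 / (4*pi*(4.938e+16)^2) = 1.006e-05

1.006e-05 W/m^2


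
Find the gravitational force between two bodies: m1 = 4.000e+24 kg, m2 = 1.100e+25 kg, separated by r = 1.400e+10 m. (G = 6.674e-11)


F = G*m1*m2/r^2 = 6.674e-11 * 4.000e+24 * 1.100e+25 / (1.400e+10)^2 = 6.674e-11 * 4.400e+49 / 1.960e+20 = 1.498e+19

1.498e+19 N


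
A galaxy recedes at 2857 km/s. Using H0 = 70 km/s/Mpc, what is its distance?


d = v / H0 = 2857 / 70 = 40.8143

40.8143 Mpc


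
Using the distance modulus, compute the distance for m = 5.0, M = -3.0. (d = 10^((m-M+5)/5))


d = 10^((m - M + 5)/5) = 10^((5.0 - -3.0 + 5)/5) = 398.1072

398.1072 pc


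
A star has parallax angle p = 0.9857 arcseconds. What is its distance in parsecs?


d = 1/p = 1/0.9857 = 1.0145

1.0145 pc


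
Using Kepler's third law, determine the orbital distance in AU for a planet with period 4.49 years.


a = P^(2/3) = 4.49^(2/3) = 2.7216

2.7216 AU


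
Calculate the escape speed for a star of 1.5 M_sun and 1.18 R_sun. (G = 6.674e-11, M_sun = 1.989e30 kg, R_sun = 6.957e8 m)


M = 1.5 * 1.989e30 kg = 2.9835e+30 kg; R = 1.18 * 6.957e8 m = 8.20926e+08 m. v_esc = sqrt(2GM/R) = sqrt(2 * 6.674e-11 * 2.9835e+30 / 8.20926e+08) = 696496.7829

696496.7829 m/s


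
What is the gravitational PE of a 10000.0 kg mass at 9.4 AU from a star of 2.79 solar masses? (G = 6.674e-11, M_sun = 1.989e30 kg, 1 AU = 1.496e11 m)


M = 2.79 * 1.989e30 kg = 5.54931e+30 kg; r = 9.4 AU * 1.496e11 m/AU = 1.40624e+12 m. U = -GM*m/r = -(6.674e-11 * 5.54931e+30 * 10000.0) / 1.40624e+12 = -2.634e+12

-2.634e+12 J


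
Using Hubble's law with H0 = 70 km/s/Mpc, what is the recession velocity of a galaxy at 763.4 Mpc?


v = H0 * d = 70 * 763.4 = 53438.0

53438.0 km/s


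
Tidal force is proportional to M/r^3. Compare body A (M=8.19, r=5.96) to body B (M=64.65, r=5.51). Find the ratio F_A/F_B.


Ratio = (M1/r1^3) / (M2/r2^3) = (8.19/5.96^3) / (64.65/5.51^3) = 0.1001

0.1001


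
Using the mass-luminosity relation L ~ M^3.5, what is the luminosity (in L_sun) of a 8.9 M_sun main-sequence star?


L/L_sun = (M/M_sun)^3.5 = 8.9^3.5 = 2103.1247

2103.1247 L_sun


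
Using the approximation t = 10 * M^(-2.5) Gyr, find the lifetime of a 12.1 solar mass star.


t = 10 * M^(-2.5) = 10 * 12.1^(-2.5) = 0.0196

0.0196 Gyr


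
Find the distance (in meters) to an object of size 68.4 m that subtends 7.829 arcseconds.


D = size / theta_rad, theta_rad = 7.829 * pi/(180*3600) = 3.796e-05, D = 1.802e+06

1.802e+06 m


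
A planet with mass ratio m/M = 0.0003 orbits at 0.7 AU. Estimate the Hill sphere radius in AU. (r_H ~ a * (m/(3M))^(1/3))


r_H = a * (m/3M)^(1/3) = 0.7 * (0.0003/3)^(1/3) = 0.0325

0.0325 AU


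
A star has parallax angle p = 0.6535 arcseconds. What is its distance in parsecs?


d = 1/p = 1/0.6535 = 1.5302

1.5302 pc


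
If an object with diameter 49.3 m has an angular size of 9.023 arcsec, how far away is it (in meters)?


D = size / theta_rad, theta_rad = 9.023 * pi/(180*3600) = 4.374e-05, D = 1.127e+06

1.127e+06 m


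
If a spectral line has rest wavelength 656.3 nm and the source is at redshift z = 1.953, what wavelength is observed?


lam_obs = lam_emit * (1 + z) = 656.3 * (1 + 1.953) = 1938.0539

1938.0539 nm


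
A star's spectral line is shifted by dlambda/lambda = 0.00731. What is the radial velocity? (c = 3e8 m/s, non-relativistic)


v = (dlambda/lambda) * c = 0.00731 * 3e8 = 2.193e+06

2.193e+06 m/s


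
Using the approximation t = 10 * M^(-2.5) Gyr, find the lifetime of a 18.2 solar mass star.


t = 10 * M^(-2.5) = 10 * 18.2^(-2.5) = 0.0071

0.0071 Gyr


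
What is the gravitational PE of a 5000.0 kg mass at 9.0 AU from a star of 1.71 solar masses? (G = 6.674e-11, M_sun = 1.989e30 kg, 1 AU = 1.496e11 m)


M = 1.71 * 1.989e30 kg = 3.40119e+30 kg; r = 9.0 AU * 1.496e11 m/AU = 1.3464e+12 m. U = -GM*m/r = -(6.674e-11 * 3.40119e+30 * 5000.0) / 1.3464e+12 = -8.430e+11

-8.430e+11 J


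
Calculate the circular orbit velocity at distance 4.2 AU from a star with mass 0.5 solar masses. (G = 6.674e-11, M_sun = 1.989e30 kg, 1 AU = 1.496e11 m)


v = sqrt(GM/r) = sqrt(6.674e-11 * 9.945e+29 / 6.283e+11) = 10277.9157

10277.9157 m/s


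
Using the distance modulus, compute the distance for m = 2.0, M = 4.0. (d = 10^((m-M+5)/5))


d = 10^((m - M + 5)/5) = 10^((2.0 - 4.0 + 5)/5) = 3.9811

3.9811 pc


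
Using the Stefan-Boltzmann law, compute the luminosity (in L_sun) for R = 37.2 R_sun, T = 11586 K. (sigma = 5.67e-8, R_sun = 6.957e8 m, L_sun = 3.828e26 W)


R = 37.2 * 6.957e8 m = 2.588004e+10 m. L = 4*pi*R^2*sigma*T^4 = 4*pi*(2.588004e+10)^2 * 5.67e-8 * 11586^4 = 8.599177352e+30 W. L/L_sun = 8.599177352e+30 / 3.828e26 = 22463.8907

22463.8907 L_sun


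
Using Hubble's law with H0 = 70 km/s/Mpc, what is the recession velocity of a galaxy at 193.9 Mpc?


v = H0 * d = 70 * 193.9 = 13573.0

13573.0 km/s


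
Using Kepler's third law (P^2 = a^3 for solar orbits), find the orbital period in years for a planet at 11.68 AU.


P = a^(3/2) = 11.68^1.5 = 39.9176

39.9176 years


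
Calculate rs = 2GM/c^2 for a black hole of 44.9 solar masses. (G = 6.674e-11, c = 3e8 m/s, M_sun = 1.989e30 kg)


M = 44.9 * 1.989e30 kg = 8.93061e+31 kg. rs = 2GM/c^2 = 2 * 6.674e-11 * 8.93061e+31 / (3e8)^2 = 132450.8692

132450.8692 m


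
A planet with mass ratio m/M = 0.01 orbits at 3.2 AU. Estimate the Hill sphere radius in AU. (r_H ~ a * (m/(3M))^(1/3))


r_H = a * (m/3M)^(1/3) = 3.2 * (0.01/3)^(1/3) = 0.478

0.478 AU


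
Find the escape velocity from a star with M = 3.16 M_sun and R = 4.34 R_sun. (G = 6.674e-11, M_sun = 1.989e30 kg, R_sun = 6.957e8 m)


M = 3.16 * 1.989e30 kg = 6.28524e+30 kg; R = 4.34 * 6.957e8 m = 3.019338e+09 m. v_esc = sqrt(2GM/R) = sqrt(2 * 6.674e-11 * 6.28524e+30 / 3.019338e+09) = 527124.4555

527124.4555 m/s


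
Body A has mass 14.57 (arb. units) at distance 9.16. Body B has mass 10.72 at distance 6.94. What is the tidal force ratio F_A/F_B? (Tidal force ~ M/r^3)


Ratio = (M1/r1^3) / (M2/r2^3) = (14.57/9.16^3) / (10.72/6.94^3) = 0.5911

0.5911


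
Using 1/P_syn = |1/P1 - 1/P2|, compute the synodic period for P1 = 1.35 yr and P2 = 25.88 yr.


1/P_syn = |1/P1 - 1/P2| = |1/1.35 - 1/25.88| => P_syn = 1.4243

1.4243 years


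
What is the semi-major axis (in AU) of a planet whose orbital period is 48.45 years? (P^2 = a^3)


a = P^(2/3) = 48.45^(2/3) = 13.2901

13.2901 AU


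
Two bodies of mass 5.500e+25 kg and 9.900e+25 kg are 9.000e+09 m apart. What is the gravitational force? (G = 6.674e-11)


F = G*m1*m2/r^2 = 6.674e-11 * 5.500e+25 * 9.900e+25 / (9.000e+09)^2 = 6.674e-11 * 5.445e+51 / 8.100e+19 = 4.486e+21

4.486e+21 N


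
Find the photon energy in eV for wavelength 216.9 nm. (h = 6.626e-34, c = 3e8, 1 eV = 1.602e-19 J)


E = hc/lambda = 6.626e-34 * 3e8 / 2.169e-07 = 9.165e-19 J = 5.7207 eV

5.7207 eV


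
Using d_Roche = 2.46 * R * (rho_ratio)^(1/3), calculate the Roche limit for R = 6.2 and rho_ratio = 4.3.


d_Roche = 2.46 * 6.2 * 4.3^(1/3) = 24.8018

24.8018


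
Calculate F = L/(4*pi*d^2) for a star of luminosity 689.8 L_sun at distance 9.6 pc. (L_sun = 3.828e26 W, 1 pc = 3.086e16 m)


F = L / (4*pi*d^2) = 2.641e+29 / (4*pi*(2.963e+17)^2) = 2.394e-07

2.394e-07 W/m^2


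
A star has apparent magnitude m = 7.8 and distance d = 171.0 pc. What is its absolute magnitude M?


M = m - 5*log10(d) + 5 = 7.8 - 5*log10(171.0) + 5 = 1.635

1.635


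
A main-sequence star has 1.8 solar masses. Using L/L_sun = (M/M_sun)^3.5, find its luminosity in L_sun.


L/L_sun = (M/M_sun)^3.5 = 1.8^3.5 = 7.8244

7.8244 L_sun


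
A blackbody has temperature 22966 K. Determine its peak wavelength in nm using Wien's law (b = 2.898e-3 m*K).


lam_max = b / T = 2.898e-3 / 22966 = 1.262e-07 m = 126.1865 nm

126.1865 nm


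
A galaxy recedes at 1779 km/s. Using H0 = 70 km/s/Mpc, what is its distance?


d = v / H0 = 1779 / 70 = 25.4143

25.4143 Mpc


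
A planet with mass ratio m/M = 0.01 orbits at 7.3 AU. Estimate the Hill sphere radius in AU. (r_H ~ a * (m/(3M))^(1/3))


r_H = a * (m/3M)^(1/3) = 7.3 * (0.01/3)^(1/3) = 1.0905

1.0905 AU


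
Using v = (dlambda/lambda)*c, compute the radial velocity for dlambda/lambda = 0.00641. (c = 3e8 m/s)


v = (dlambda/lambda) * c = 0.00641 * 3e8 = 1.923e+06

1.923e+06 m/s


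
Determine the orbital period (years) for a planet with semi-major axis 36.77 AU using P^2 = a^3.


P = a^(3/2) = 36.77^1.5 = 222.9669

222.9669 years


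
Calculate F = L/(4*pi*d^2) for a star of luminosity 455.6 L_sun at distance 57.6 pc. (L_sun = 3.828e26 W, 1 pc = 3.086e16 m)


F = L / (4*pi*d^2) = 1.744e+29 / (4*pi*(1.778e+18)^2) = 4.392e-09

4.392e-09 W/m^2
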